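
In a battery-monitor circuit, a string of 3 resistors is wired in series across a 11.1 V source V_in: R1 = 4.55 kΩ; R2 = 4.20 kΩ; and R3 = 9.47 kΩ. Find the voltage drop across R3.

V ≈ 5.77 V

Series total: ΣR = 4.55 + 4.20 + 9.47 = 18.22 kΩ.
Voltage divider: V = V_in · (9.470 / 18.22) = 11.1 × 0.5198 = 5.769 V.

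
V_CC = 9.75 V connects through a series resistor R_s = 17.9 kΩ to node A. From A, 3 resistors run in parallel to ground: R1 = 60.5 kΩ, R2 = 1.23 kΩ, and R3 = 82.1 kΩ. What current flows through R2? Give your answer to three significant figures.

Combine the parallel branches: R_p = (1/60.5 + 1/1.23 + 1/82.1)⁻¹ = 1.188 kΩ.
Node voltage V_A = V_CC · R_p/(R_s + R_p) = 9.75 × 0.06224 = 0.6068 V.
Branch current I = V_A/R2 = 0.6068/1.23 = 0.4934 mA.

I ≈ 0.493 mA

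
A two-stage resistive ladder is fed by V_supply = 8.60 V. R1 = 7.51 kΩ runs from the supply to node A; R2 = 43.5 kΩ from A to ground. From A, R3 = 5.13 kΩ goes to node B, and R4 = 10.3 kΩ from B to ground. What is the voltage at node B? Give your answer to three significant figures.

Looking into the second stage from A: R3 + R4 = 15.43 kΩ appears in parallel with R2.
Effective lower resistance at A: R2 ‖ 15.43 = 11.39 kΩ.
First divider: V_A = V_supply · 11.39/(7.51 + 11.39) = 5.183 V.
Stage 2 is unloaded, so V_B = V_A · R4/(R3+R4) = 5.183 × 10.3/15.43 = 3.460 V.

V_B ≈ 3.46 V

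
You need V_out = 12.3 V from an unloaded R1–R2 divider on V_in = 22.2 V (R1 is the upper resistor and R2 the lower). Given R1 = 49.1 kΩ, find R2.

R2 ≈ 61.0 kΩ

V_out/V_in = R2/(R1+R2) = 0.5541.
R2 = R1 · 0.5541/(1 − 0.5541) = 61.00 kΩ.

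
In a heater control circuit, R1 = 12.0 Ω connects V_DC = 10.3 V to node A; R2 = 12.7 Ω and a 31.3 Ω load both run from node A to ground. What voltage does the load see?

V_out ≈ 4.42 V

R2 ‖ R_L = (12.7 × 31.3)/(12.7 + 31.3) = 9.034 Ω.
Then V_out = V_DC · R2'/(R1 + R2') = 10.3 × 9.034/21.03 = 4.424 V.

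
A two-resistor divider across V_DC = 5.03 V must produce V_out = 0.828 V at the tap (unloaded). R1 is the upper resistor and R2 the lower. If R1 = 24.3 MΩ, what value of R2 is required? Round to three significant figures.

R2 ≈ 4.79 MΩ

The divider ratio is R2/(R1+R2) = 0.828/5.03 = 0.1646.
R2 = R1 · 0.1646/(1 − 0.1646) = 4.788 MΩ.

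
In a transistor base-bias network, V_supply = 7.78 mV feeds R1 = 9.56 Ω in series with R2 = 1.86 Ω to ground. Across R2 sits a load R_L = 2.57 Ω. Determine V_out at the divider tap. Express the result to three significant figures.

R2 ‖ R_L = (1.86 × 2.57)/(1.86 + 2.57) = 1.079 Ω.
Voltage divider with the loaded lower leg: V_out = 7.78 × 1.079/(9.56 + 1.079) = 7.78 × 0.1014 = 0.7891 mV.

V_out ≈ 0.789 mV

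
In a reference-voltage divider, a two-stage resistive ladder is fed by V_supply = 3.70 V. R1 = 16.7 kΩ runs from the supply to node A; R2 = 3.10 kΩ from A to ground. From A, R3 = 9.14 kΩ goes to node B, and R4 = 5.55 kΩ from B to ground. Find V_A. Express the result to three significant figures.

The second stage (R3 + R4 = 14.69 kΩ) loads node A in parallel with R2.
R2 ‖ (R3+R4) = 2.560 kΩ.
First divider: V_A = V_supply · 2.560/(16.7 + 2.560) = 0.4918 V.

V_A ≈ 0.492 V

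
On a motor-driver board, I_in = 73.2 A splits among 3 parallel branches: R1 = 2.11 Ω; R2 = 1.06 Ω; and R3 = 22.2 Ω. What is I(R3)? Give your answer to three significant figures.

I ≈ 2.25 A

Conductances: ΣG = 1/2.11 + 1/1.06 + 1/22.2 = 1.462 (1/Ω).
R3 takes the fraction G_k/ΣG = 0.04505/1.462 = 0.03080, so I = 73.2 × 0.03080 = 2.255 A.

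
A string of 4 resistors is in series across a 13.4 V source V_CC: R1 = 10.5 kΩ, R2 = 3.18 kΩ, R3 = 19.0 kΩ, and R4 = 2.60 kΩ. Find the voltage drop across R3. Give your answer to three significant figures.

Total series resistance ΣR = 10.5 + 3.18 + 19.0 + 2.60 = 35.28 kΩ.
By the voltage-divider rule, V = 13.4 × 19.00/35.28 = 7.217 V.

V ≈ 7.22 V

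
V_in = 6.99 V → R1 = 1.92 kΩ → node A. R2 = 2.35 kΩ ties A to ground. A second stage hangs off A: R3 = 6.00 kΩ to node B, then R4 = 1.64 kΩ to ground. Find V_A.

V_A ≈ 3.38 V

The second stage (R3 + R4 = 7.640 kΩ) loads node A in parallel with R2.
R2 ‖ (R3+R4) = 1.797 kΩ.
So V_A = 6.99 × 0.4835 = 3.380 V.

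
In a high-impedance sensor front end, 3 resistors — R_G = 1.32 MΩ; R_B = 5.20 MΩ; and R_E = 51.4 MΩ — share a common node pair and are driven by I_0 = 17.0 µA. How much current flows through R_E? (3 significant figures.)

I ≈ 0.341 µA

Total conductance ΣG = 1/1.32 + 1/5.20 + 1/51.4 = 0.9693 (units of 1/MΩ).
R_E takes the fraction G_k/ΣG = 0.01946/0.9693 = 0.02007, so I = 17.0 × 0.02007 = 0.3412 µA.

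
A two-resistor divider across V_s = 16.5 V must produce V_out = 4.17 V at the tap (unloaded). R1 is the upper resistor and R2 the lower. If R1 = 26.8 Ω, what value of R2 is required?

V_out/V_s = R2/(R1+R2) = 0.2527.
So R2 = R1 · V_out/(V_s − V_out) = 26.8 × 4.17/(16.5 − 4.17) = 26.8 × 0.3382 = 9.064 Ω.

R2 ≈ 9.06 Ω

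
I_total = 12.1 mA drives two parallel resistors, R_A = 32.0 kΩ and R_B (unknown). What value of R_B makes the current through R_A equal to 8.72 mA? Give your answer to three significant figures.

The fraction through R_A equals R_B/(R_A+R_B).
8.72/12.1 = R_B/(R_A + R_B) → R_B = R_A · (0.7207)/(1 − 0.7207) = 32.0 × 2.580 = 82.56 kΩ.

R_B ≈ 82.6 kΩ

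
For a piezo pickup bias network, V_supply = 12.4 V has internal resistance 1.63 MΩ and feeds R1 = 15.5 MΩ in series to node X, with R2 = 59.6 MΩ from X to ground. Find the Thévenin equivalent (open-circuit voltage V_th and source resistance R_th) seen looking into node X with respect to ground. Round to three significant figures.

R1' = 1.63 + 15.5 = 17.13 MΩ (source resistance + R1).
Open-circuit (no load on X): V_th = V_supply · R2/(R1' + R2) = 12.4 × 59.6/(17.13 + 59.6) = 9.632 V.
Looking into X with the source shorted: R_th = R1'·R2/(R1'+R2) = 17.13 × 59.6/76.73 = 13.31 MΩ.

V_th ≈ 9.63 V, R_th ≈ 13.3 MΩ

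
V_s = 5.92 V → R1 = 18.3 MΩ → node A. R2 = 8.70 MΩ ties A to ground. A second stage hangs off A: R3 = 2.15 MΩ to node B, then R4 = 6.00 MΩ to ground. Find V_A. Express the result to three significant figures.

V_A ≈ 1.11 V

The second stage (R3 + R4 = 8.150 MΩ) loads node A in parallel with R2.
R2 ‖ (R3+R4) = 4.208 MΩ.
So V_A = 5.92 × 0.1870 = 1.107 V.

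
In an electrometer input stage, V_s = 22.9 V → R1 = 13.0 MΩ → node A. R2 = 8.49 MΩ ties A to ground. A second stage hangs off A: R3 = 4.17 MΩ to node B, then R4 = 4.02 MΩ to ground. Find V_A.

V_A ≈ 5.56 V

Looking into the second stage from A: R3 + R4 = 8.190 MΩ appears in parallel with R2.
R2 ‖ (R3+R4) = 4.169 MΩ.
First divider: V_A = V_s · 4.169/(13.0 + 4.169) = 5.560 V.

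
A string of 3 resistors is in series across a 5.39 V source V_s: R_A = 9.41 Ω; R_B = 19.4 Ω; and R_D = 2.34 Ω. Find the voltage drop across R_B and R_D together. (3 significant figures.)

Series total: ΣR = 9.41 + 19.4 + 2.34 = 31.15 Ω.
R_{R_B..R_D} = 19.4 + 2.34 = 21.74 Ω.
Voltage divider: V = V_s · (21.74 / 31.15) = 5.39 × 0.6979 = 3.762 V.

V ≈ 3.76 V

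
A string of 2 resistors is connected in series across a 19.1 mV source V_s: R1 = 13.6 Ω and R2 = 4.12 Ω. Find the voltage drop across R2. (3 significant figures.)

V ≈ 4.44 mV

Series total: ΣR = 13.6 + 4.12 = 17.72 Ω.
By the voltage-divider rule, V = 19.1 × 4.120/17.72 = 4.441 mV.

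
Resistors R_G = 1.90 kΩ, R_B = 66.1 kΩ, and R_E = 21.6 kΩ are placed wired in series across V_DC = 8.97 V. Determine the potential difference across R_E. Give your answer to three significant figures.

Total series resistance ΣR = 1.90 + 66.1 + 21.6 = 89.60 kΩ.
Voltage divider: V = V_DC · (21.60 / 89.60) = 8.97 × 0.2411 = 2.162 V.

V ≈ 2.16 V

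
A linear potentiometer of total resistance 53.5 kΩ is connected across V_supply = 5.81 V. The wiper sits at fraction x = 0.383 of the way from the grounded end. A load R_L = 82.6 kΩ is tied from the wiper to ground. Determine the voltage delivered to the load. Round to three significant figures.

The pot divides into 33.01 kΩ above the wiper and 20.49 kΩ below.
Lower segment in parallel with the load: 20.49 ‖ 82.6 = 16.42 kΩ.
V_out = 5.81 × 16.42/(33.01 + 16.42) = 1.930 V.

V_out ≈ 1.93 V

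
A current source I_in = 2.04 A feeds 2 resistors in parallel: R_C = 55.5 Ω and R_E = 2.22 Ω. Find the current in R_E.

For two parallel branches, I_k = I_in · (other R)/(sum of R).
So I = 2.04 × 55.5/57.72 = 1.962 A.

I ≈ 1.96 A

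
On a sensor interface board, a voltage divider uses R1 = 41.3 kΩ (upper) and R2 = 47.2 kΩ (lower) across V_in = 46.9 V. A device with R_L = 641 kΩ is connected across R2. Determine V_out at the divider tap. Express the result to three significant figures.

The load sits in parallel with R2, giving an effective lower resistance R2' = R2·R_L/(R2+R_L) = 43.96 kΩ.
Then V_out = V_in · R2'/(R1 + R2') = 46.9 × 43.96/85.26 = 24.18 V.

V_out ≈ 24.2 V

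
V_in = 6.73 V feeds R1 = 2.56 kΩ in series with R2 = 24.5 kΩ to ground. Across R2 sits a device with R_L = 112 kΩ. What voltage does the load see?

V_out ≈ 5.97 V

First combine the lower leg with the load: R2 ‖ R_L = 20.10 kΩ.
Then V_out = V_in · R2'/(R1 + R2') = 6.73 × 20.10/22.66 = 5.970 V.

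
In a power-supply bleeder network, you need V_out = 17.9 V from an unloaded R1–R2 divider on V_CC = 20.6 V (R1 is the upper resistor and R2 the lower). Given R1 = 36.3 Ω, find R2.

R2 ≈ 241 Ω

V_out/V_CC = R2/(R1+R2) = 0.8689.
Rearranging, R2 = R1·k/(1−k) = 36.3 × 6.630 = 240.7 Ω.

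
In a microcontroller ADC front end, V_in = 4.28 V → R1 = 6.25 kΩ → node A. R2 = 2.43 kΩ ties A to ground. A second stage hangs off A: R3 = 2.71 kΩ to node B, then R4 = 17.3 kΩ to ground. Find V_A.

Looking into the second stage from A: R3 + R4 = 20.01 kΩ appears in parallel with R2.
R2 ‖ (R3+R4) = 2.167 kΩ.
First divider: V_A = V_in · 2.167/(6.25 + 2.167) = 1.102 V.

V_A ≈ 1.10 V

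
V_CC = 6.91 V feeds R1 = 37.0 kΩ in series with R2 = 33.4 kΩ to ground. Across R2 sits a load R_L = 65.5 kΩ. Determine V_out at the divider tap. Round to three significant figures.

R2 ‖ R_L = (33.4 × 65.5)/(33.4 + 65.5) = 22.12 kΩ.
Voltage divider with the loaded lower leg: V_out = 6.91 × 22.12/(37.0 + 22.12) = 6.91 × 0.3742 = 2.585 V.
(Unloaded it would be 3.28 V; the load pulls it down.)

V_out ≈ 2.59 V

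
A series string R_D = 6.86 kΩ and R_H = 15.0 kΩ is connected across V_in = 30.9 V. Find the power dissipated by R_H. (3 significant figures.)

The common current is I = 30.9/21.86 = 1.414 mA.
V(R_H) = I·R = 21.20 V; P = V·I = 21.20 × 1.414 = 29.97 mW.

P ≈ 30.0 mW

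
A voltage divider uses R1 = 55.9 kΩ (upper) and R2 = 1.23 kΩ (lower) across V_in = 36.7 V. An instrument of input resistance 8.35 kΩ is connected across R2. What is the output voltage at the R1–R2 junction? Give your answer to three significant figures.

V_out ≈ 0.691 V

First combine the lower leg with the load: R2 ‖ R_L = 1.072 kΩ.
Then V_out = V_in · R2'/(R1 + R2') = 36.7 × 1.072/56.97 = 0.6906 V.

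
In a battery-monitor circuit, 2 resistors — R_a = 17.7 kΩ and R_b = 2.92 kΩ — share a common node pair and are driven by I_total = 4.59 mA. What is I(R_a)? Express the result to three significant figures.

For two parallel branches, I_k = I_total · (other R)/(sum of R).
I(R_a) = 4.59 × 2.92/(17.7 + 2.92) = 4.59 × 0.1416 = 0.6500 mA.

I ≈ 0.650 mA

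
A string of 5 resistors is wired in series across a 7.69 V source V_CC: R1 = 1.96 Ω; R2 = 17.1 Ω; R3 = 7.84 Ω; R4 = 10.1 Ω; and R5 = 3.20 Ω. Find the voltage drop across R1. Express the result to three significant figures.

Total series resistance ΣR = 1.96 + 17.1 + 7.84 + 10.1 + 3.20 = 40.20 Ω.
By the voltage-divider rule, V = 7.69 × 1.960/40.20 = 0.3749 V.

V ≈ 0.375 V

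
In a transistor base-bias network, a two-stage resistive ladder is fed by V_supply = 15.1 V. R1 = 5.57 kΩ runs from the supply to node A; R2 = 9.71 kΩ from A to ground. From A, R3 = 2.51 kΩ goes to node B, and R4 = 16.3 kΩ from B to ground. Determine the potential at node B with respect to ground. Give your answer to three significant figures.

V_B ≈ 7.00 V

The second stage (R3 + R4 = 18.81 kΩ) loads node A in parallel with R2.
Effective lower resistance at A: R2 ‖ 18.81 = 6.404 kΩ.
V_A = 15.1 × 6.404/(5.57 + 6.404) = 8.076 V.
V_B = V_A × 0.8666 = 6.998 V.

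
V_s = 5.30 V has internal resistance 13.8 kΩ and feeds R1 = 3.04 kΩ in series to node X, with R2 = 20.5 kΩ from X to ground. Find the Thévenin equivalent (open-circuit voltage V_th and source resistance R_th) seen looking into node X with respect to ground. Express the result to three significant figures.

R1' = 13.8 + 3.04 = 16.84 kΩ (source resistance + R1).
With X open, the divider is unloaded: V_th = 5.30 × 20.5/37.34 = 2.910 V.
Zeroing V_s shorts the top of R1' to ground, so R_th = R1' ‖ R2 = 9.245 kΩ.

V_th ≈ 2.91 V, R_th ≈ 9.25 kΩ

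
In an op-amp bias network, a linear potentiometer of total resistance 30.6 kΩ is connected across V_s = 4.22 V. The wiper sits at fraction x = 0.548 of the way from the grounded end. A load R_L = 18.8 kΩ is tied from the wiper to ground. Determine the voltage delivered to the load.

V_out ≈ 1.65 V

Lower segment x·R_p = 16.77 kΩ; upper segment (1−x)·R_p = 13.83 kΩ.
Lower segment in parallel with the load: 16.77 ‖ 18.8 = 8.863 kΩ.
Loaded-divider output: V_out = 4.22 × 0.3905 = 1.648 V.
(Unloaded: V_out = x·V_s = 2.31 V.)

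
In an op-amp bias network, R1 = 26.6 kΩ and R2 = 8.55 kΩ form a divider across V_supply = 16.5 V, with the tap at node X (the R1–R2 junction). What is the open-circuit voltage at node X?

V_th ≈ 4.01 V

With X open, the divider is unloaded: V_th = 16.5 × 8.55/35.15 = 4.014 V.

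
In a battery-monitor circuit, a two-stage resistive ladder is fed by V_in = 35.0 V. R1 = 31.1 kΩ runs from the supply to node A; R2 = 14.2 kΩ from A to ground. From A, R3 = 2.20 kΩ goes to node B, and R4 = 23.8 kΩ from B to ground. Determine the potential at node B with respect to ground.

V_B ≈ 7.30 V

The second stage (R3 + R4 = 26.00 kΩ) loads node A in parallel with R2.
R2 ‖ (R3+R4) = 9.184 kΩ.
V_A = 35.0 × 9.184/(31.1 + 9.184) = 7.979 V.
Then the unloaded second divider: V_B = V_A × R4/(R3+R4) = 7.979 × 0.9154 = 7.304 V.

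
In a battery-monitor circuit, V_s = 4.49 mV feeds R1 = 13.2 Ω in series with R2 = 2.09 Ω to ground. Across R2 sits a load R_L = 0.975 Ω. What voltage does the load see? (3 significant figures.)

R2 ‖ R_L = (2.09 × 0.975)/(2.09 + 0.975) = 0.6648 Ω.
Now apply the divider: V_out = 4.49 × 0.04795 = 0.2153 mV.

V_out ≈ 0.215 mV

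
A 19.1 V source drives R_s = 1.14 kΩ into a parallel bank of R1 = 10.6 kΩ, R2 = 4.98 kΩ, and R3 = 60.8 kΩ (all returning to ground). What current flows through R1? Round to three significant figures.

Equivalent of the parallel group: R_p = 3.209 kΩ.
Node voltage V_A = V_DC · R_p/(R_s + R_p) = 19.1 × 0.7379 = 14.09 V.
I(R1) = V_A / R1 = 14.09/10.6 = 1.330 mA.

I ≈ 1.33 mA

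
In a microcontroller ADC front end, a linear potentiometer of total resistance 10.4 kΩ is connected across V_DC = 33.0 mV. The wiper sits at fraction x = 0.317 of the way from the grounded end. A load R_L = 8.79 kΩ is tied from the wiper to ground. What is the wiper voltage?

The pot divides into 7.103 kΩ above the wiper and 3.297 kΩ below.
Lower segment in parallel with the load: 3.297 ‖ 8.79 = 2.398 kΩ.
Then V_out = V_DC · 2.398/(7.103 + 2.398) = 8.328 mV.
(Unloaded: V_out = x·V_DC = 10.5 mV.)

V_out ≈ 8.33 mV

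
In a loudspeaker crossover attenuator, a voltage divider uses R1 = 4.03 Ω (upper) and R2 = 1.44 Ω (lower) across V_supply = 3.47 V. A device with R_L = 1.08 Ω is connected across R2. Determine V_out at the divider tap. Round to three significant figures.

V_out ≈ 0.461 V

First combine the lower leg with the load: R2 ‖ R_L = 0.6171 Ω.
Now apply the divider: V_out = 3.47 × 0.1328 = 0.4608 V.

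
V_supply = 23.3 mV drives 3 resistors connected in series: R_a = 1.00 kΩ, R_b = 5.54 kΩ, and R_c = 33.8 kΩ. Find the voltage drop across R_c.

V ≈ 19.5 mV

ΣR = 1.00 + 5.54 + 33.8 = 40.34 kΩ.
V = V_supply · R/ΣR = 23.3 × 0.8379 = 19.52 mV.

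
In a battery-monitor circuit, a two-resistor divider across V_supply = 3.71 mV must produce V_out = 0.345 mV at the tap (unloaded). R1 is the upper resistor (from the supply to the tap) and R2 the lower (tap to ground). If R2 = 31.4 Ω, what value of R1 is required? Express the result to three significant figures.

Required fraction k = V_out/V_supply = 0.09299.
Rearranging, R1 = R2·(1−k)/k = 31.4 × 9.754 = 306.3 Ω.

R1 ≈ 306 Ω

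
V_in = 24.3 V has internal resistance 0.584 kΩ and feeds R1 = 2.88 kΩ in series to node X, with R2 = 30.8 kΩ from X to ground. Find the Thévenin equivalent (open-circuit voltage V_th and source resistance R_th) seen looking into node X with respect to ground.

V_th ≈ 21.8 V, R_th ≈ 3.11 kΩ

R1' = 0.584 + 2.88 = 3.464 kΩ (source resistance + R1).
Open-circuit (no load on X): V_th = V_in · R2/(R1' + R2) = 24.3 × 30.8/(3.464 + 30.8) = 21.84 V.
Looking into X with the source shorted: R_th = R1'·R2/(R1'+R2) = 3.464 × 30.8/34.26 = 3.114 kΩ.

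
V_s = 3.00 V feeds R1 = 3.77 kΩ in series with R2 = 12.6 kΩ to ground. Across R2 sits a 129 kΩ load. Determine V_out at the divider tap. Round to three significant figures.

V_out ≈ 2.26 V

The load sits in parallel with R2, giving an effective lower resistance R2' = R2·R_L/(R2+R_L) = 11.48 kΩ.
Then V_out = V_s · R2'/(R1 + R2') = 3.00 × 11.48/15.25 = 2.258 V.
(Unloaded it would be 2.31 V; the load pulls it down.)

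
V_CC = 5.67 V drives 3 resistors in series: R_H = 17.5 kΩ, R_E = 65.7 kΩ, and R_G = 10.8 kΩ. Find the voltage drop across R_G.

ΣR = 17.5 + 65.7 + 10.8 = 94.00 kΩ.
V = V_CC · R/ΣR = 5.67 × 0.1149 = 0.6514 V.

V ≈ 0.651 V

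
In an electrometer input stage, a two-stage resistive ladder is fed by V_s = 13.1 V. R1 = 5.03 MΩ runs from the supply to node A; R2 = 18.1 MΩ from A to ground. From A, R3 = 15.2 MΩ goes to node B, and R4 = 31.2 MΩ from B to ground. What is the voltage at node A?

Node A sees R2 in parallel with the series input of stage 2, R3 + R4 = 46.40 MΩ.
Effective lower resistance at A: R2 ‖ 46.40 = 13.02 MΩ.
V_A = 13.1 × 13.02/(5.03 + 13.02) = 9.450 V.

V_A ≈ 9.45 V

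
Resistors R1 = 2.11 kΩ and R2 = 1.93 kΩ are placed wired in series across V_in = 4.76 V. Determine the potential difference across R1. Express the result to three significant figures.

V ≈ 2.49 V

ΣR = 2.11 + 1.93 = 4.040 kΩ.
By the voltage-divider rule, V = 4.76 × 2.110/4.040 = 2.486 V.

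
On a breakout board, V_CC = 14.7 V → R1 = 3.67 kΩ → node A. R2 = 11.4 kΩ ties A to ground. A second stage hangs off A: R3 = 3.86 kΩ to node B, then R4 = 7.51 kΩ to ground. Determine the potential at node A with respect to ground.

Looking into the second stage from A: R3 + R4 = 11.37 kΩ appears in parallel with R2.
Effective lower resistance at A: R2 ‖ 11.37 = 5.692 kΩ.
First divider: V_A = V_CC · 5.692/(3.67 + 5.692) = 8.938 V.

V_A ≈ 8.94 V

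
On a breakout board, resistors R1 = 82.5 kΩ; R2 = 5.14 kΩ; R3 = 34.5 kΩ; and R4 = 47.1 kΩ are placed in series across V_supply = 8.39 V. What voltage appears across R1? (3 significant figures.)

V ≈ 4.09 V

ΣR = 82.5 + 5.14 + 34.5 + 47.1 = 169.2 kΩ.
Voltage divider: V = V_supply · (82.50 / 169.2) = 8.39 × 0.4875 = 4.090 V.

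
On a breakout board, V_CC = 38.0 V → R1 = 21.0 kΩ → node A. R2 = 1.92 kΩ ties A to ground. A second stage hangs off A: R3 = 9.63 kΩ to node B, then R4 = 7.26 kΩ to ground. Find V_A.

Looking into the second stage from A: R3 + R4 = 16.89 kΩ appears in parallel with R2.
Effective lower resistance at A: R2 ‖ 16.89 = 1.724 kΩ.
So V_A = 38.0 × 0.07587 = 2.883 V.

V_A ≈ 2.88 V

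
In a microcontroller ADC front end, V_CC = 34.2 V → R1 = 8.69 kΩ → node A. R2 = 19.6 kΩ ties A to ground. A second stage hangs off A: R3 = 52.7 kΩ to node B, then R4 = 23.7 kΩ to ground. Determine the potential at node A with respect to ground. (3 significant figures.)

Looking into the second stage from A: R3 + R4 = 76.40 kΩ appears in parallel with R2.
Effective lower resistance at A: R2 ‖ 76.40 = 15.60 kΩ.
First divider: V_A = V_CC · 15.60/(8.69 + 15.60) = 21.96 V.

V_A ≈ 22.0 V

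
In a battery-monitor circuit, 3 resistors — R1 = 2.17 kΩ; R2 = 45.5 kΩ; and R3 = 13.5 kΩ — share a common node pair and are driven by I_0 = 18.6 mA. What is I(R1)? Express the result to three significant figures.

I ≈ 15.4 mA

ΣG = 1/2.17 + 1/45.5 + 1/13.5 = 0.5569.
By the current-divider rule, I = I_0 · G_k/ΣG = 18.6 × 0.8275 = 15.39 mA.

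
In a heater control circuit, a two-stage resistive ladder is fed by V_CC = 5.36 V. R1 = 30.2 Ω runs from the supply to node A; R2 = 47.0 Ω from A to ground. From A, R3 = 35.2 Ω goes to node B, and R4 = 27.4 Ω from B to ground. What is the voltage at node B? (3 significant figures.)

Looking into the second stage from A: R3 + R4 = 62.60 Ω appears in parallel with R2.
R2 ‖ (R3+R4) = 26.84 Ω.
So V_A = 5.36 × 0.4706 = 2.522 V.
Then the unloaded second divider: V_B = V_A × R4/(R3+R4) = 2.522 × 0.4377 = 1.104 V.

V_B ≈ 1.10 V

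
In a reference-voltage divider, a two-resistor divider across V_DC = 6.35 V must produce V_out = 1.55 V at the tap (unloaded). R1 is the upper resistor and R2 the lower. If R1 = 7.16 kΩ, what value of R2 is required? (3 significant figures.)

R2 ≈ 2.31 kΩ

Required fraction k = V_out/V_DC = 0.2441.
So R2 = R1 · V_out/(V_DC − V_out) = 7.16 × 1.55/(6.35 − 1.55) = 7.16 × 0.3229 = 2.312 kΩ.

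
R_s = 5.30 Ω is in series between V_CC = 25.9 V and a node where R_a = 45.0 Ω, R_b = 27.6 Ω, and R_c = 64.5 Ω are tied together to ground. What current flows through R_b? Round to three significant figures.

I ≈ 0.674 A

Combine the parallel branches: R_p = (1/45.0 + 1/27.6 + 1/64.5)⁻¹ = 13.52 Ω.
V_A = 25.9 × 13.52/18.82 = 18.61 V.
I(R_b) = V_A / R_b = 18.61/27.6 = 0.6742 A.
(Check via current divider: I_total = 1.376 A; share G_k/ΣG = 0.4899 → same result.)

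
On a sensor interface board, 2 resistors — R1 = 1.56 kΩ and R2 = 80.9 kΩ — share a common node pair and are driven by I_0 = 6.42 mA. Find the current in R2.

For two parallel branches, I_k = I_0 · (other R)/(sum of R).
So I = 6.42 × 1.56/82.46 = 0.1215 mA.

I ≈ 0.121 mA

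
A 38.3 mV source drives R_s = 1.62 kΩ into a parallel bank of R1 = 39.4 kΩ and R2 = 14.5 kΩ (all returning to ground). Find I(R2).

Combine the parallel branches: R_p = (1/39.4 + 1/14.5)⁻¹ = 10.60 kΩ.
Node voltage V_A = V_DC · R_p/(R_s + R_p) = 38.3 × 0.8674 = 33.22 mV.
I(R2) = V_A / R2 = 33.22/14.5 = 2.291 µA.
(Equivalently: I_total = 3.134 µA, then current-divider fraction G_k/ΣG = 0.7310.)

I ≈ 2.29 µA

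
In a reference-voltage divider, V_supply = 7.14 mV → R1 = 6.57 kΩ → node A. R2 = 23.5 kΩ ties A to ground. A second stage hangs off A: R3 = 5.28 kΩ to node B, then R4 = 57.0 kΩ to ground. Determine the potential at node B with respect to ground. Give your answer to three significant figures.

V_B ≈ 4.72 mV

The second stage (R3 + R4 = 62.28 kΩ) loads node A in parallel with R2.
Effective lower resistance at A: R2 ‖ 62.28 = 17.06 kΩ.
So V_A = 7.14 × 0.7220 = 5.155 mV.
Stage 2 is unloaded, so V_B = V_A · R4/(R3+R4) = 5.155 × 57.0/62.28 = 4.718 mV.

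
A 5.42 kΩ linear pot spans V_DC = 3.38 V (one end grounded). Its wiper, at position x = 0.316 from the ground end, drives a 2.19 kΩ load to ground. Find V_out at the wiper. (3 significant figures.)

Lower segment x·R_p = 1.713 kΩ; upper segment (1−x)·R_p = 3.707 kΩ.
Lower segment in parallel with the load: 1.713 ‖ 2.19 = 0.9611 kΩ.
Loaded-divider output: V_out = 3.38 × 0.2059 = 0.6958 V.

V_out ≈ 0.696 V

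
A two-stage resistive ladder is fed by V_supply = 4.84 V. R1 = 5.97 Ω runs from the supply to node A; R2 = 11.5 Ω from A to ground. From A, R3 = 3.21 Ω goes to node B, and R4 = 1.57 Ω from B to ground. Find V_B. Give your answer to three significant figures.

Looking into the second stage from A: R3 + R4 = 4.780 Ω appears in parallel with R2.
Effective lower resistance at A: R2 ‖ 4.780 = 3.377 Ω.
V_A = 4.84 × 3.377/(5.97 + 3.377) = 1.749 V.
V_B = V_A × 0.3285 = 0.5743 V.

V_B ≈ 0.574 V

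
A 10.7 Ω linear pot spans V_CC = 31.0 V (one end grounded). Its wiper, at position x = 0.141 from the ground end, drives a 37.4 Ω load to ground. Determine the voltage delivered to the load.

Split the track: R_lower = x·R_p = 1.509 Ω, R_upper = (1−x)·R_p = 9.191 Ω.
(x·R_p) ‖ R_L = 1.450 Ω.
Loaded-divider output: V_out = 31.0 × 0.1363 = 4.225 V.

V_out ≈ 4.22 V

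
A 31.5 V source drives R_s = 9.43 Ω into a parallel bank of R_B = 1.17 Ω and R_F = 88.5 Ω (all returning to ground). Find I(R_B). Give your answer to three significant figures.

I ≈ 2.94 A

Combine the parallel branches: R_p = (1/1.17 + 1/88.5)⁻¹ = 1.155 Ω.
V_A = 31.5 × 1.155/10.58 = 3.436 V.
I(R_B) = V_A / R_B = 3.436/1.17 = 2.937 A.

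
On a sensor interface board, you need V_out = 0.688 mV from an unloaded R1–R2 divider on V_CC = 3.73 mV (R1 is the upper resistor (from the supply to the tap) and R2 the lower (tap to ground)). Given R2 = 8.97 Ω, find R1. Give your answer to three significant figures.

R1 ≈ 39.7 Ω

V_out/V_CC = R2/(R1+R2) = 0.1845.
Rearranging, R1 = R2·(1−k)/k = 8.97 × 4.422 = 39.66 Ω.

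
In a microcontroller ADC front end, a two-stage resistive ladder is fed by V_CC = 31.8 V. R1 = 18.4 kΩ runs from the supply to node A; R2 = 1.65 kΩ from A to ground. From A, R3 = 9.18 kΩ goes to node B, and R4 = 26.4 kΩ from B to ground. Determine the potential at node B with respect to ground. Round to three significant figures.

The second stage (R3 + R4 = 35.58 kΩ) loads node A in parallel with R2.
Effective lower resistance at A: R2 ‖ 35.58 = 1.577 kΩ.
V_A = 31.8 × 1.577/(18.4 + 1.577) = 2.510 V.
V_B = V_A × 0.7420 = 1.862 V.

V_B ≈ 1.86 V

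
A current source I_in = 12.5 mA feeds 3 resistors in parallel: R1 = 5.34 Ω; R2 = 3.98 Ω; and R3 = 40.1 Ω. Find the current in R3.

I ≈ 0.673 mA

Conductances: ΣG = 1/5.34 + 1/3.98 + 1/40.1 = 0.4635 (1/Ω).
By the current-divider rule, I = I_in · G_k/ΣG = 12.5 × 0.05381 = 0.6726 mA.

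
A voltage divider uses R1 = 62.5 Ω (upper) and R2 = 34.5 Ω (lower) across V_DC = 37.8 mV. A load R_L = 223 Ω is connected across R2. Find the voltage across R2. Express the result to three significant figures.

V_out ≈ 12.2 mV

First combine the lower leg with the load: R2 ‖ R_L = 29.88 Ω.
Now apply the divider: V_out = 37.8 × 0.3234 = 12.23 mV.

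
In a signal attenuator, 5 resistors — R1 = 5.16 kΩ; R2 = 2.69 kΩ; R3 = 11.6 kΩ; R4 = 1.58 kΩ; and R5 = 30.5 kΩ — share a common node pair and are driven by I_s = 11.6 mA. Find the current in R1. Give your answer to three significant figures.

I ≈ 1.71 mA

ΣG = 1/5.16 + 1/2.69 + 1/11.6 + 1/1.58 + 1/30.5 = 1.317.
R1 takes the fraction G_k/ΣG = 0.1938/1.317 = 0.1471, so I = 11.6 × 0.1471 = 1.706 mA.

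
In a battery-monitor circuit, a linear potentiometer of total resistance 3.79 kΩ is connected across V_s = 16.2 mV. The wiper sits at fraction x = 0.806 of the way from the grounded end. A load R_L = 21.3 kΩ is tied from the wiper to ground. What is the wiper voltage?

V_out ≈ 12.7 mV

The pot divides into 0.7353 kΩ above the wiper and 3.055 kΩ below.
Lower segment in parallel with the load: 3.055 ‖ 21.3 = 2.672 kΩ.
Loaded-divider output: V_out = 16.2 × 0.7842 = 12.70 mV.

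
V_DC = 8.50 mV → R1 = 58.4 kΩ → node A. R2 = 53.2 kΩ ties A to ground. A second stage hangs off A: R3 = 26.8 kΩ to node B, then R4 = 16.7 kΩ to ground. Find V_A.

V_A ≈ 2.47 mV

Looking into the second stage from A: R3 + R4 = 43.50 kΩ appears in parallel with R2.
Effective lower resistance at A: R2 ‖ 43.50 = 23.93 kΩ.
V_A = 8.50 × 23.93/(58.4 + 23.93) = 2.471 mV.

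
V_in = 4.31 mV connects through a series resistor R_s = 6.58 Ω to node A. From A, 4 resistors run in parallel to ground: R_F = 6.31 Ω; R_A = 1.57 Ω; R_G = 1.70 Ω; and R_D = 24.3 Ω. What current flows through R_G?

I ≈ 0.244 mA

Parallel bank: R_p = 1/(1/6.31 + 1/1.57 + 1/1.70 + 1/24.3) = 0.7018 Ω.
V_A = 4.31 × 0.7018/7.282 = 0.4154 mV.
Branch current I = V_A/R_G = 0.4154/1.70 = 0.2444 mA.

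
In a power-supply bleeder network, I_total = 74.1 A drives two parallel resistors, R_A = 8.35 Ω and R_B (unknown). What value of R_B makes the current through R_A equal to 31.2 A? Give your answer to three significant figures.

R_B ≈ 6.07 Ω

The fraction through R_A equals R_B/(R_A+R_B).
31.2/74.1 = R_B/(R_A + R_B) → R_B = R_A · (0.4211)/(1 − 0.4211) = 8.35 × 0.7273 = 6.073 Ω.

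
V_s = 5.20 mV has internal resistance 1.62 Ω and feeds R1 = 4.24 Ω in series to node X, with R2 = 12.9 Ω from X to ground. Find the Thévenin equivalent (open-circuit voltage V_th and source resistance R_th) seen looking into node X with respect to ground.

V_th ≈ 3.58 mV, R_th ≈ 4.03 Ω

R1' = 1.62 + 4.24 = 5.860 Ω (source resistance + R1).
V_th is the unloaded tap voltage: V_s · R2/(R1'+R2) = 5.20 × 0.6876 = 3.576 mV.
With V_s suppressed (replaced by a short), R_th = R1' ‖ R2 = (5.860 × 12.9)/(5.860 + 12.9) = 4.030 Ω.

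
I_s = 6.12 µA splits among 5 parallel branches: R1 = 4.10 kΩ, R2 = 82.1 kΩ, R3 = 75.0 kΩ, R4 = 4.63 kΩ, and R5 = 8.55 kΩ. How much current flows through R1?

I ≈ 2.48 µA

ΣG = 1/4.10 + 1/82.1 + 1/75.0 + 1/4.63 + 1/8.55 = 0.6024.
R1 takes the fraction G_k/ΣG = 0.2439/0.6024 = 0.4049, so I = 6.12 × 0.4049 = 2.478 µA.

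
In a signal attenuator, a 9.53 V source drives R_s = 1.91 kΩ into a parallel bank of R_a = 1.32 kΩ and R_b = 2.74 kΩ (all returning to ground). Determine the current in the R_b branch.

I ≈ 1.11 mA

Equivalent of the parallel group: R_p = 0.8908 kΩ.
V_A = 9.53 × 0.8908/2.801 = 3.031 V.
I(R_b) = V_A / R_b = 3.031/2.74 = 1.106 mA.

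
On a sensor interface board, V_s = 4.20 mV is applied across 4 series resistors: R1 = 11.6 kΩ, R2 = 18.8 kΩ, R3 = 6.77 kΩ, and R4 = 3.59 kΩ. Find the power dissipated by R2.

Series current I = V_s/ΣR = 4.20/40.76 = 0.1030 µA.
V(R2) = I·R = 1.937 mV; P = V·I = 1.937 × 0.1030 = 0.1996 nW.

P ≈ 0.200 nW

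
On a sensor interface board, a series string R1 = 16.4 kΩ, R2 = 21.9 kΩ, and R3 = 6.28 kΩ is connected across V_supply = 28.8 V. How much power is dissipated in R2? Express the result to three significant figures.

The common current is I = 28.8/44.58 = 0.6460 mA.
V(R2) = I·R = 14.15 V; P = V·I = 14.15 × 0.6460 = 9.140 mW.

P ≈ 9.14 mW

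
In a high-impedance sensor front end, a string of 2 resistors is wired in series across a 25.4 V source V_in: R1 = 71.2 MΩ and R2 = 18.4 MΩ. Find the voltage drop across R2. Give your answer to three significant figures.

Series total: ΣR = 71.2 + 18.4 = 89.60 MΩ.
Voltage divider: V = V_in · (18.40 / 89.60) = 25.4 × 0.2054 = 5.216 V.

V ≈ 5.22 V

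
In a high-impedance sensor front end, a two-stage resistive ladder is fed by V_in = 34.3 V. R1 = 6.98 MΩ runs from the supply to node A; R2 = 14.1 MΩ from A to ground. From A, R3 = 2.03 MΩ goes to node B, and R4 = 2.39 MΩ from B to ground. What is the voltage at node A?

Looking into the second stage from A: R3 + R4 = 4.420 MΩ appears in parallel with R2.
Effective lower resistance at A: R2 ‖ 4.420 = 3.365 MΩ.
So V_A = 34.3 × 0.3253 = 11.16 V.

V_A ≈ 11.2 V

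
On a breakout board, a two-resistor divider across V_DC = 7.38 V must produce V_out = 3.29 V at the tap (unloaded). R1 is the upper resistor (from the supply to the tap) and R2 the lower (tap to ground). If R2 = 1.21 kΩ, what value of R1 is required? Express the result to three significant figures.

R1 ≈ 1.50 kΩ

V_out/V_DC = R2/(R1+R2) = 0.4458.
So R1 = R2 · (V_DC/V_out − 1) = 1.21 × (7.38/3.29 − 1) = 1.21 × 1.243 = 1.504 kΩ.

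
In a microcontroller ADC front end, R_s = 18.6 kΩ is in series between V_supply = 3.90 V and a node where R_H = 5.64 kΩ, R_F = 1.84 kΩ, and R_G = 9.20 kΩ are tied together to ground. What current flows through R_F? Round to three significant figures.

I ≈ 0.129 mA

Parallel bank: R_p = 1/(1/5.64 + 1/1.84 + 1/9.20) = 1.206 kΩ.
Node voltage V_A = V_supply · R_p/(R_s + R_p) = 3.90 × 0.06087 = 0.2374 V.
I(R_F) = V_A / R_F = 0.2374/1.84 = 0.1290 mA.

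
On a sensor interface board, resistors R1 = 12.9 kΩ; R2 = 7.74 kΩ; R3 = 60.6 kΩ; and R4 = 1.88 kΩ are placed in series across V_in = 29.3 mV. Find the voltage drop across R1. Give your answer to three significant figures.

ΣR = 12.9 + 7.74 + 60.6 + 1.88 = 83.12 kΩ.
By the voltage-divider rule, V = 29.3 × 12.90/83.12 = 4.547 mV.

V ≈ 4.55 mV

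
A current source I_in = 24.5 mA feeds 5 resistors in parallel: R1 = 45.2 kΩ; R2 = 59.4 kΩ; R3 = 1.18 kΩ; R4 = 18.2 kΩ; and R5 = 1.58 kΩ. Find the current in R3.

Total conductance ΣG = 1/45.2 + 1/59.4 + 1/1.18 + 1/18.2 + 1/1.58 = 1.574 (units of 1/kΩ).
R3 takes the fraction G_k/ΣG = 0.8475/1.574 = 0.5383, so I = 24.5 × 0.5383 = 13.19 mA.

I ≈ 13.2 mA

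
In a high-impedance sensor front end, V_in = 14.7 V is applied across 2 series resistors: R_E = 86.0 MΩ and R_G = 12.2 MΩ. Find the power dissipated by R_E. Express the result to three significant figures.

P ≈ 1.93 µW

Series current I = V_in/ΣR = 14.7/98.20 = 0.1497 µA.
V(R_E) = I·R = 12.87 V; P = V·I = 12.87 × 0.1497 = 1.927 µW.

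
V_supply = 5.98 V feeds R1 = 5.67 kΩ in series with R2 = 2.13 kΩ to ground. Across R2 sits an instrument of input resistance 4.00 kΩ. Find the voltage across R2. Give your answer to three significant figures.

R2 ‖ R_L = (2.13 × 4.00)/(2.13 + 4.00) = 1.390 kΩ.
Then V_out = V_supply · R2'/(R1 + R2') = 5.98 × 1.390/7.060 = 1.177 V.
(Unloaded it would be 1.63 V; the load pulls it down.)

V_out ≈ 1.18 V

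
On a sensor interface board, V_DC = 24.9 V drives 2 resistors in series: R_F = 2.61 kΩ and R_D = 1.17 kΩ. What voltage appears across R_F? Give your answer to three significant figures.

V ≈ 17.2 V

Total series resistance ΣR = 2.61 + 1.17 = 3.780 kΩ.
By the voltage-divider rule, V = 24.9 × 2.610/3.780 = 17.19 V.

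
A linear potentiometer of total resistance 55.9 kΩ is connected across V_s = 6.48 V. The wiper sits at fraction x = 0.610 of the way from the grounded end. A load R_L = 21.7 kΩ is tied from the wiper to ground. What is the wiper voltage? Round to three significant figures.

Lower segment x·R_p = 34.10 kΩ; upper segment (1−x)·R_p = 21.80 kΩ.
(x·R_p) ‖ R_L = 13.26 kΩ.
Loaded-divider output: V_out = 6.48 × 0.3782 = 2.451 V.

V_out ≈ 2.45 V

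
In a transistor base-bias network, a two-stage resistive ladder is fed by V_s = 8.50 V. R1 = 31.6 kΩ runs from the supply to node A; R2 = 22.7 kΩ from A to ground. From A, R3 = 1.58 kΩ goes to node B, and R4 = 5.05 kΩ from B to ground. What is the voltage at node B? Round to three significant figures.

V_B ≈ 0.904 V

Looking into the second stage from A: R3 + R4 = 6.630 kΩ appears in parallel with R2.
Effective lower resistance at A: R2 ‖ 6.630 = 5.131 kΩ.
First divider: V_A = V_s · 5.131/(31.6 + 5.131) = 1.187 V.
Then the unloaded second divider: V_B = V_A × R4/(R3+R4) = 1.187 × 0.7617 = 0.9045 V.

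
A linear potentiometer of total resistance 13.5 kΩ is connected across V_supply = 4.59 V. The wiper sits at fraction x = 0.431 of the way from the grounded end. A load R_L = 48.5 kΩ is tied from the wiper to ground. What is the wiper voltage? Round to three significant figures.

Lower segment x·R_p = 5.819 kΩ; upper segment (1−x)·R_p = 7.681 kΩ.
(x·R_p) ‖ R_L = 5.195 kΩ.
Then V_out = V_supply · 5.195/(7.681 + 5.195) = 1.852 V.

V_out ≈ 1.85 V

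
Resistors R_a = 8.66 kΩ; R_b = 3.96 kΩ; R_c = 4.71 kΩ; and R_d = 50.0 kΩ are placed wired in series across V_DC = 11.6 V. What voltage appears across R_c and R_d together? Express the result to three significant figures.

Total series resistance ΣR = 8.66 + 3.96 + 4.71 + 50.0 = 67.33 kΩ.
R_{R_c..R_d} = 4.71 + 50.0 = 54.71 kΩ.
By the voltage-divider rule, V = 11.6 × 54.71/67.33 = 9.426 V.

V ≈ 9.43 V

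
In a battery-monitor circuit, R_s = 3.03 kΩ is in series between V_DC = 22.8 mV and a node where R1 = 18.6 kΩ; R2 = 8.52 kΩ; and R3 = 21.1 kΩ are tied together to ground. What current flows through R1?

I ≈ 0.737 µA

Combine the parallel branches: R_p = (1/18.6 + 1/8.52 + 1/21.1)⁻¹ = 4.576 kΩ.
V_A = 22.8 × 4.576/7.606 = 13.72 mV.
Branch current I = V_A/R1 = 13.72/18.6 = 0.7375 µA.
(Equivalently: I_total = 2.998 µA, then current-divider fraction G_k/ΣG = 0.2460.)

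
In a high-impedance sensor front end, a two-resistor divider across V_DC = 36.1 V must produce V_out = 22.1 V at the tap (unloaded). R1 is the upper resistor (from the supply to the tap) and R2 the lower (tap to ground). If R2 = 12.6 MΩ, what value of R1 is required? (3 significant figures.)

V_out/V_DC = R2/(R1+R2) = 0.6122.
So R1 = R2 · (V_DC/V_out − 1) = 12.6 × (36.1/22.1 − 1) = 12.6 × 0.6335 = 7.982 MΩ.

R1 ≈ 7.98 MΩ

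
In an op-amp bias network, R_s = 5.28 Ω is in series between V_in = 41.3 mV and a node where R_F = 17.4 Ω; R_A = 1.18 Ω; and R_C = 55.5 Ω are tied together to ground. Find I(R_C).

I ≈ 0.127 mA

Combine the parallel branches: R_p = (1/17.4 + 1/1.18 + 1/55.5)⁻¹ = 1.083 Ω.
Node voltage V_A = V_in · R_p/(R_s + R_p) = 41.3 × 0.1703 = 7.032 mV.
Branch current I = V_A/R_C = 7.032/55.5 = 0.1267 mA.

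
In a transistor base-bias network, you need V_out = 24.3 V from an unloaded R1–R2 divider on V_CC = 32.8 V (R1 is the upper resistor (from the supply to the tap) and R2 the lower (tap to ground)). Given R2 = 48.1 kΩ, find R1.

Required fraction k = V_out/V_CC = 0.7409.
R1 = R2·(1/k − 1) = 48.1 × 0.3498 = 16.83 kΩ.

R1 ≈ 16.8 kΩ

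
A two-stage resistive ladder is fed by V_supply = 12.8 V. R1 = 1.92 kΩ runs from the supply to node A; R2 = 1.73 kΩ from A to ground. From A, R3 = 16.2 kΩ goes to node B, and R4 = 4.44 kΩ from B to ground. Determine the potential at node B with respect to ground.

V_B ≈ 1.25 V

Node A sees R2 in parallel with the series input of stage 2, R3 + R4 = 20.64 kΩ.
R2 ‖ (R3+R4) = 1.596 kΩ.
So V_A = 12.8 × 0.4540 = 5.811 V.
V_B = V_A × 0.2151 = 1.250 V.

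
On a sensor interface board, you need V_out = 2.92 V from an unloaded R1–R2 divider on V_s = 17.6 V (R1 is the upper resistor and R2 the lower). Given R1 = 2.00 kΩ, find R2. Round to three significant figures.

R2 ≈ 0.398 kΩ

Required fraction k = V_out/V_s = 0.1659.
So R2 = R1 · V_out/(V_s − V_out) = 2.00 × 2.92/(17.6 − 2.92) = 2.00 × 0.1989 = 0.3978 kΩ.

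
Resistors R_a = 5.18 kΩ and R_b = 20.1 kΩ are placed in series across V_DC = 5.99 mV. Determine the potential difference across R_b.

V ≈ 4.76 mV

ΣR = 5.18 + 20.1 = 25.28 kΩ.
By the voltage-divider rule, V = 5.99 × 20.10/25.28 = 4.763 mV.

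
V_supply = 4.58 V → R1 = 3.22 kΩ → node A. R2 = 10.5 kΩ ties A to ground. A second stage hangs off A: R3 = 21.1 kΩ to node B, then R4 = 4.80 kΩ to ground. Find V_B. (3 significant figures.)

V_B ≈ 0.593 V

Looking into the second stage from A: R3 + R4 = 25.90 kΩ appears in parallel with R2.
R2 ‖ (R3+R4) = 7.471 kΩ.
So V_A = 4.58 × 0.6988 = 3.201 V.
V_B = V_A × 0.1853 = 0.5932 V.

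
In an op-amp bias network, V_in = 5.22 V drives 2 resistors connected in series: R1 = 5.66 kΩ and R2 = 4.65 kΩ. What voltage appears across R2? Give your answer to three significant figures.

ΣR = 5.66 + 4.65 = 10.31 kΩ.
By the voltage-divider rule, V = 5.22 × 4.650/10.31 = 2.354 V.

V ≈ 2.35 V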